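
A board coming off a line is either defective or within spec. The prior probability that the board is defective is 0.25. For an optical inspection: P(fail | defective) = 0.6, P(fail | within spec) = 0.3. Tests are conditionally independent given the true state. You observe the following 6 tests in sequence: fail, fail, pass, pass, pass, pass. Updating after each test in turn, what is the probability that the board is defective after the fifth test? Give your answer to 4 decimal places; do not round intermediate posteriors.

After 'fail': P(defective) = 0.6·0.2500 / (0.6·0.2500 + 0.3·0.7500) ≈ 0.4000
After 'fail': P(defective) = 0.6·0.4000 / (0.6·0.4000 + 0.3·0.6000) ≈ 0.5714
After 'pass': P(defective) = 0.4·0.5714 / (0.4·0.5714 + 0.7·0.4286) ≈ 0.4324
After 'pass': P(defective) = 0.4·0.4324 / (0.4·0.4324 + 0.7·0.5676) ≈ 0.3033
After 'pass': P(defective) = 0.4·0.3033 / (0.4·0.3033 + 0.7·0.6967) ≈ 0.1992

0.1992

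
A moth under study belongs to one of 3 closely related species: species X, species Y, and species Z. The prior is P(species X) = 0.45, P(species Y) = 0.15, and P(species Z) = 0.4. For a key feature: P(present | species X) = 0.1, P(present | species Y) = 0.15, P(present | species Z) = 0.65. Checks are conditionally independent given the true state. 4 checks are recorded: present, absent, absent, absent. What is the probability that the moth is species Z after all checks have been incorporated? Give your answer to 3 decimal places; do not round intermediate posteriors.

0.193

Apply Bayes' rule sequentially, carrying P(species Z) forward.
After 'present': normaliser = 0.1·0.4500 + 0.15·0.1500 + 0.65·0.4000; P(species X) ≈ 0.1374, P(species Y) ≈ 0.0687, P(species Z) ≈ 0.7939
After 'absent': normaliser = 0.9·0.1374 + 0.85·0.0687 + 0.35·0.7939; P(species X) ≈ 0.2689, P(species Y) ≈ 0.1270, P(species Z) ≈ 0.6041
After 'absent': normaliser = 0.9·0.2689 + 0.85·0.1270 + 0.35·0.6041; P(species X) ≈ 0.4311, P(species Y) ≈ 0.1923, P(species Z) ≈ 0.3767
After 'absent': normaliser = 0.9·0.4311 + 0.85·0.1923 + 0.35·0.3767; P(species X) ≈ 0.5679, P(species Y) ≈ 0.2392, P(species Z) ≈ 0.1930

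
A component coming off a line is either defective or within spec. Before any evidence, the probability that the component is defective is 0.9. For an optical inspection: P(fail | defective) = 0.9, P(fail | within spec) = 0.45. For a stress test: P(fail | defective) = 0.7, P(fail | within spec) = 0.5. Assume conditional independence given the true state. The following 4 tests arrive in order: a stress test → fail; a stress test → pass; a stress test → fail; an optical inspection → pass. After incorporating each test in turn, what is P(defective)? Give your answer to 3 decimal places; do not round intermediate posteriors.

0.658

After a stress test='fail': P(defective) = 0.7·0.9000 / (0.7·0.9000 + 0.5·0.1000) ≈ 0.9265
After a stress test='pass': P(defective) = 0.3·0.9265 / (0.3·0.9265 + 0.5·0.0735) ≈ 0.8832
After a stress test='fail': P(defective) = 0.7·0.8832 / (0.7·0.8832 + 0.5·0.1168) ≈ 0.9137
After an optical inspection='pass': P(defective) = 0.1·0.9137 / (0.1·0.9137 + 0.55·0.0863) ≈ 0.6580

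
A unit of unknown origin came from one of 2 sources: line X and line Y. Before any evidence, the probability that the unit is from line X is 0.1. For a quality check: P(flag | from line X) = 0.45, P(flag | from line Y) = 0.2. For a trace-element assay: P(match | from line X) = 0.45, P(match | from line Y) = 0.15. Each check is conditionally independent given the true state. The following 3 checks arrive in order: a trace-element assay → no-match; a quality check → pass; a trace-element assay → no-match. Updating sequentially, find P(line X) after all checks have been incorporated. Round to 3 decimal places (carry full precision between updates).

0.031

After a trace-element assay='no-match': P(line X) = 0.55·0.1000 / (0.55·0.1000 + 0.85·0.9000) ≈ 0.0671
After a quality check='pass': P(line X) = 0.55·0.0671 / (0.55·0.0671 + 0.8·0.9329) ≈ 0.0471
After a trace-element assay='no-match': P(line X) = 0.55·0.0471 / (0.55·0.0471 + 0.85·0.9529) ≈ 0.0310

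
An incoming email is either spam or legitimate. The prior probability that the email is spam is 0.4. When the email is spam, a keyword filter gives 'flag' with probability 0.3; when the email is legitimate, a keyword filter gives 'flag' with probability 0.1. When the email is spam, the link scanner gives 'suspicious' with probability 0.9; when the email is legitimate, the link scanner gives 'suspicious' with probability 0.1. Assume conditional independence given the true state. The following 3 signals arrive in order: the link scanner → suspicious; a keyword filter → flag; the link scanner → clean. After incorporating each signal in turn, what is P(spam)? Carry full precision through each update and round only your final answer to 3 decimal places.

Apply Bayes' rule sequentially, carrying P(spam) forward.
After the link scanner='suspicious': P(spam) = 0.9·0.4000 / (0.9·0.4000 + 0.1·0.6000) ≈ 0.8571
After a keyword filter='flag': P(spam) = 0.3·0.8571 / (0.3·0.8571 + 0.1·0.1429) ≈ 0.9474
After the link scanner='clean': P(spam) = 0.1·0.9474 / (0.1·0.9474 + 0.9·0.0526) ≈ 0.6667

0.667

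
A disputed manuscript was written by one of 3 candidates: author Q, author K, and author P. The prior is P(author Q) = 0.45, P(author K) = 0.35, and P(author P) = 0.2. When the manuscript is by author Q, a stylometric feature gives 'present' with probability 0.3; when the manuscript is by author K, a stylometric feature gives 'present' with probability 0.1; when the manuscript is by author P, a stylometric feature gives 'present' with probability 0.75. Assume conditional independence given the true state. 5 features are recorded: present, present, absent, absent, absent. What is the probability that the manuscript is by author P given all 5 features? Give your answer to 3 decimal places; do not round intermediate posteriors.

After 'present': normaliser = 0.3·0.4500 + 0.1·0.3500 + 0.75·0.2000; P(author Q) ≈ 0.4219, P(author K) ≈ 0.1094, P(author P) ≈ 0.4688
After 'present': normaliser = 0.3·0.4219 + 0.1·0.1094 + 0.75·0.4688; P(author Q) ≈ 0.2588, P(author K) ≈ 0.0224, P(author P) ≈ 0.7188
After 'absent': normaliser = 0.7·0.2588 + 0.9·0.0224 + 0.25·0.7188; P(author Q) ≈ 0.4755, P(author K) ≈ 0.0528, P(author P) ≈ 0.4717
After 'absent': normaliser = 0.7·0.4755 + 0.9·0.0528 + 0.25·0.4717; P(author Q) ≈ 0.6679, P(author K) ≈ 0.0954, P(author P) ≈ 0.2367
After 'absent': normaliser = 0.7·0.6679 + 0.9·0.0954 + 0.25·0.2367; P(author Q) ≈ 0.7632, P(author K) ≈ 0.1402, P(author P) ≈ 0.0966

0.097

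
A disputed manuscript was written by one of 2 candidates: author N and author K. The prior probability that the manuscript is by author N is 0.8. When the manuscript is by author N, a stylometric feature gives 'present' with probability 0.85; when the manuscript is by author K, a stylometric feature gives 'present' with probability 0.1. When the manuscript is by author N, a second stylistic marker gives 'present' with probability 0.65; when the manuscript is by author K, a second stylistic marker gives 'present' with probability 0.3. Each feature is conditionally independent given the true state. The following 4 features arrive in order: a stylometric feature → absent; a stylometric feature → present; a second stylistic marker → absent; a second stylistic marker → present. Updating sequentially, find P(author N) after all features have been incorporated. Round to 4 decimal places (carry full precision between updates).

0.8599

After a stylometric feature='absent': P(author N) = 0.15·0.8000 / (0.15·0.8000 + 0.9·0.2000) ≈ 0.4000
After a stylometric feature='present': P(author N) = 0.85·0.4000 / (0.85·0.4000 + 0.1·0.6000) ≈ 0.8500
After a second stylistic marker='absent': P(author N) = 0.35·0.8500 / (0.35·0.8500 + 0.7·0.1500) ≈ 0.7391
After a second stylistic marker='present': P(author N) = 0.65·0.7391 / (0.65·0.7391 + 0.3·0.2609) ≈ 0.8599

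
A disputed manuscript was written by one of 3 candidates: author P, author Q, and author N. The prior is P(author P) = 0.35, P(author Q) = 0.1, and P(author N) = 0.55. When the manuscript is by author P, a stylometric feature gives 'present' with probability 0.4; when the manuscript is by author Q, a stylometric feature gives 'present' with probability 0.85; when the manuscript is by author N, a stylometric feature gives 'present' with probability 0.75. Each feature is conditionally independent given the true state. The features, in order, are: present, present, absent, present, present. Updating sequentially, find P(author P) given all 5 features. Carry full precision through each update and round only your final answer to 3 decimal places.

0.095

Each posterior becomes the prior for the next update.
After 'present': normaliser = 0.4·0.3500 + 0.85·0.1000 + 0.75·0.5500; P(author P) ≈ 0.2196, P(author Q) ≈ 0.1333, P(author N) ≈ 0.6471
After 'present': normaliser = 0.4·0.2196 + 0.85·0.1333 + 0.75·0.6471; P(author P) ≈ 0.1280, P(author Q) ≈ 0.1651, P(author N) ≈ 0.7069
After 'absent': normaliser = 0.6·0.1280 + 0.15·0.1651 + 0.25·0.7069; P(author P) ≈ 0.2759, P(author Q) ≈ 0.0890, P(author N) ≈ 0.6351
After 'present': normaliser = 0.4·0.2759 + 0.85·0.0890 + 0.75·0.6351; P(author P) ≈ 0.1666, P(author Q) ≈ 0.1142, P(author N) ≈ 0.7192
After 'present': normaliser = 0.4·0.1666 + 0.85·0.1142 + 0.75·0.7192; P(author P) ≈ 0.0948, P(author Q) ≈ 0.1381, P(author N) ≈ 0.7671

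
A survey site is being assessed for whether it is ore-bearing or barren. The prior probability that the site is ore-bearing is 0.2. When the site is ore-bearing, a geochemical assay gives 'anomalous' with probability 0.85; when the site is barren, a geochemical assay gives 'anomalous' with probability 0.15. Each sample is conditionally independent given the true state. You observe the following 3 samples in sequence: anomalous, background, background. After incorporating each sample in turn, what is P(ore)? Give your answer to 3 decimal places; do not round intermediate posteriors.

Apply Bayes' rule sequentially, carrying P(ore) forward.
After 'anomalous': P(ore) = 0.85·0.2000 / (0.85·0.2000 + 0.15·0.8000) ≈ 0.5862
After 'background': P(ore) = 0.15·0.5862 / (0.15·0.5862 + 0.85·0.4138) ≈ 0.2000
After 'background': P(ore) = 0.15·0.2000 / (0.15·0.2000 + 0.85·0.8000) ≈ 0.0423

0.042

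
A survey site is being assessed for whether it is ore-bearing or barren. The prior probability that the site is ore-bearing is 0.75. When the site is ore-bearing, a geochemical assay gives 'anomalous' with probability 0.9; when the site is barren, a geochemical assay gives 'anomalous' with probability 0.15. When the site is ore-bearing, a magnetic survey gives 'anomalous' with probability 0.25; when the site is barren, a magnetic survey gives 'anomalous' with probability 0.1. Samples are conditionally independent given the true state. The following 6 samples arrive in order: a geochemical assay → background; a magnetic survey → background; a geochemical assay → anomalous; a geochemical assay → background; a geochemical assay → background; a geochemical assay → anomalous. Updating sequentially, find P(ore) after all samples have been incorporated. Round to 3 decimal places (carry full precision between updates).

0.128

Apply Bayes' rule sequentially, carrying P(ore) forward.
After a geochemical assay='background': P(ore) = 0.1·0.7500 / (0.1·0.7500 + 0.85·0.2500) ≈ 0.2609
After a magnetic survey='background': P(ore) = 0.75·0.2609 / (0.75·0.2609 + 0.9·0.7391) ≈ 0.2273
After a geochemical assay='anomalous': P(ore) = 0.9·0.2273 / (0.9·0.2273 + 0.15·0.7727) ≈ 0.6383
After a geochemical assay='background': P(ore) = 0.1·0.6383 / (0.1·0.6383 + 0.85·0.3617) ≈ 0.1719
After a geochemical assay='background': P(ore) = 0.1·0.1719 / (0.1·0.1719 + 0.85·0.8281) ≈ 0.0238
After a geochemical assay='anomalous': P(ore) = 0.9·0.0238 / (0.9·0.0238 + 0.15·0.9762) ≈ 0.1278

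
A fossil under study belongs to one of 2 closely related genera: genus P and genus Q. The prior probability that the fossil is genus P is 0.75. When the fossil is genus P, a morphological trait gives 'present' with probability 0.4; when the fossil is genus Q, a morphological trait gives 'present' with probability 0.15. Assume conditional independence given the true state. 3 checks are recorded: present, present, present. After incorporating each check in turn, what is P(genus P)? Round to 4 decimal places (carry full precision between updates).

0.9827

After 'present': P(genus P) = 0.4·0.7500 / (0.4·0.7500 + 0.15·0.2500) ≈ 0.8889
After 'present': P(genus P) = 0.4·0.8889 / (0.4·0.8889 + 0.15·0.1111) ≈ 0.9552
After 'present': P(genus P) = 0.4·0.9552 / (0.4·0.9552 + 0.15·0.0448) ≈ 0.9827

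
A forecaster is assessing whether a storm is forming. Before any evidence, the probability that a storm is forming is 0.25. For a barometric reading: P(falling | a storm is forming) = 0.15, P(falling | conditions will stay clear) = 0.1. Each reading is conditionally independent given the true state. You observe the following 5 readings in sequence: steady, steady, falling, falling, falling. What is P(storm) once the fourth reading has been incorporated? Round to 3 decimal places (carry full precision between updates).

After 'steady': P(storm) = 0.85·0.2500 / (0.85·0.2500 + 0.9·0.7500) ≈ 0.2394
After 'steady': P(storm) = 0.85·0.2394 / (0.85·0.2394 + 0.9·0.7606) ≈ 0.2292
After 'falling': P(storm) = 0.15·0.2292 / (0.15·0.2292 + 0.1·0.7708) ≈ 0.3084
After 'falling': P(storm) = 0.15·0.3084 / (0.15·0.3084 + 0.1·0.6916) ≈ 0.4008

0.401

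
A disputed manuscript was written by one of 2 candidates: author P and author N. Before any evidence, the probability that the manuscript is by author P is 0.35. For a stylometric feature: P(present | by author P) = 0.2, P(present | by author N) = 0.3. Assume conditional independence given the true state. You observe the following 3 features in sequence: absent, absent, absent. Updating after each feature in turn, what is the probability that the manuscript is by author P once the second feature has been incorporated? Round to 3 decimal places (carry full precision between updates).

0.413

After 'absent': P(author P) = 0.8·0.3500 / (0.8·0.3500 + 0.7·0.6500) ≈ 0.3810
After 'absent': P(author P) = 0.8·0.3810 / (0.8·0.3810 + 0.7·0.6190) ≈ 0.4129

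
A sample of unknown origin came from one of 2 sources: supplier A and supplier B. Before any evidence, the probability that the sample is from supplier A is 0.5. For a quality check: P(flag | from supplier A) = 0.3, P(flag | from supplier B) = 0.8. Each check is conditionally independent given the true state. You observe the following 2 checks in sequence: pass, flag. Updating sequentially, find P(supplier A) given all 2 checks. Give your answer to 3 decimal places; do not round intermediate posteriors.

0.568

Each posterior becomes the prior for the next update.
After 'pass': P(supplier A) = 0.7·0.5000 / (0.7·0.5000 + 0.2·0.5000) ≈ 0.7778
After 'flag': P(supplier A) = 0.3·0.7778 / (0.3·0.7778 + 0.8·0.2222) ≈ 0.5676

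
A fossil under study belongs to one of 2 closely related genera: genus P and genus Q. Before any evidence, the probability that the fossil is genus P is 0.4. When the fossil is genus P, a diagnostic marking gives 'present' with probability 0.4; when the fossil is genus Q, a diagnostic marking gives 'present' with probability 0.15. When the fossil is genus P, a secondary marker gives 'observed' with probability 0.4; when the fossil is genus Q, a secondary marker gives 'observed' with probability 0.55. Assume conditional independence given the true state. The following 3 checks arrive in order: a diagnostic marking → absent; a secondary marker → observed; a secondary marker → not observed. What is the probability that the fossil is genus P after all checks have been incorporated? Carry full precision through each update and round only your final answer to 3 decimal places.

After a diagnostic marking='absent': P(genus P) = 0.6·0.4000 / (0.6·0.4000 + 0.85·0.6000) ≈ 0.3200
After a secondary marker='observed': P(genus P) = 0.4·0.3200 / (0.4·0.3200 + 0.55·0.6800) ≈ 0.2550
After a secondary marker='not observed': P(genus P) = 0.6·0.2550 / (0.6·0.2550 + 0.45·0.7450) ≈ 0.3133

0.313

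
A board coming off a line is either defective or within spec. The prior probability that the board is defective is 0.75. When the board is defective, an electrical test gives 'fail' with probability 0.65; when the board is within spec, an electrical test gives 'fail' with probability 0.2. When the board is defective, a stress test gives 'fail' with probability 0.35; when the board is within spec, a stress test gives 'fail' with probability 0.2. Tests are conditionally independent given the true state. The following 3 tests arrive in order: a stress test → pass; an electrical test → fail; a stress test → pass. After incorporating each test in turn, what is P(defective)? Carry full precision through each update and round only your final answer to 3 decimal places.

0.866

Each posterior becomes the prior for the next update.
After a stress test='pass': P(defective) = 0.65·0.7500 / (0.65·0.7500 + 0.8·0.2500) ≈ 0.7091
After an electrical test='fail': P(defective) = 0.65·0.7091 / (0.65·0.7091 + 0.2·0.2909) ≈ 0.8879
After a stress test='pass': P(defective) = 0.65·0.8879 / (0.65·0.8879 + 0.8·0.1121) ≈ 0.8655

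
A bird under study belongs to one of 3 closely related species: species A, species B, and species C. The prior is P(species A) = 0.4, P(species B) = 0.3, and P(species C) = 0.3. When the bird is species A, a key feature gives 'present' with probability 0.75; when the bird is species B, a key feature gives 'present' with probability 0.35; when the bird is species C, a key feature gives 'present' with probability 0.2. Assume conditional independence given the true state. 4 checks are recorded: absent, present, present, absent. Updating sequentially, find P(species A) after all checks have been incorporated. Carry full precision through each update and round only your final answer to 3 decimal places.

0.377

After 'absent': normaliser = 0.25·0.4000 + 0.65·0.3000 + 0.8·0.3000; P(species A) ≈ 0.1869, P(species B) ≈ 0.3645, P(species C) ≈ 0.4486
After 'present': normaliser = 0.75·0.1869 + 0.35·0.3645 + 0.2·0.4486; P(species A) ≈ 0.3922, P(species B) ≈ 0.3569, P(species C) ≈ 0.2510
After 'present': normaliser = 0.75·0.3922 + 0.35·0.3569 + 0.2·0.2510; P(species A) ≈ 0.6268, P(species B) ≈ 0.2662, P(species C) ≈ 0.1070
After 'absent': normaliser = 0.25·0.6268 + 0.65·0.2662 + 0.8·0.1070; P(species A) ≈ 0.3773, P(species B) ≈ 0.4166, P(species C) ≈ 0.2061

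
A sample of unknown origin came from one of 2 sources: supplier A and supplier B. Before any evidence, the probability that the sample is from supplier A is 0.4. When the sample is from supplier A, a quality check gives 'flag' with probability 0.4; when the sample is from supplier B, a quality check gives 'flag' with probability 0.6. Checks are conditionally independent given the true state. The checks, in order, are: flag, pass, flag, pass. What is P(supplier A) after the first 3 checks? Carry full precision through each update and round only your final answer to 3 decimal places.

After 'flag': P(supplier A) = 0.4·0.4000 / (0.4·0.4000 + 0.6·0.6000) ≈ 0.3077
After 'pass': P(supplier A) = 0.6·0.3077 / (0.6·0.3077 + 0.4·0.6923) ≈ 0.4000
After 'flag': P(supplier A) = 0.4·0.4000 / (0.4·0.4000 + 0.6·0.6000) ≈ 0.3077

0.308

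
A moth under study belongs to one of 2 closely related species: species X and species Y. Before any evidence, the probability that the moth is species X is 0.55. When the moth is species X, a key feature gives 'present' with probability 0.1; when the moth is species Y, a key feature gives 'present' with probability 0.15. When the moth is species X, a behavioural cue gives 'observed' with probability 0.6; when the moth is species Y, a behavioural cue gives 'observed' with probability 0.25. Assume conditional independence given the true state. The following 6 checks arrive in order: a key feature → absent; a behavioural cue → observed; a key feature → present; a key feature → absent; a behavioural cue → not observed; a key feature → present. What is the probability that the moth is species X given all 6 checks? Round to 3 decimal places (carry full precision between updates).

After a key feature='absent': P(species X) = 0.9·0.5500 / (0.9·0.5500 + 0.85·0.4500) ≈ 0.5641
After a behavioural cue='observed': P(species X) = 0.6·0.5641 / (0.6·0.5641 + 0.25·0.4359) ≈ 0.7564
After a key feature='present': P(species X) = 0.1·0.7564 / (0.1·0.7564 + 0.15·0.2436) ≈ 0.6743
After a key feature='absent': P(species X) = 0.9·0.6743 / (0.9·0.6743 + 0.85·0.3257) ≈ 0.6868
After a behavioural cue='not observed': P(species X) = 0.4·0.6868 / (0.4·0.6868 + 0.75·0.3132) ≈ 0.5390
After a key feature='present': P(species X) = 0.1·0.5390 / (0.1·0.5390 + 0.15·0.4610) ≈ 0.4380

0.438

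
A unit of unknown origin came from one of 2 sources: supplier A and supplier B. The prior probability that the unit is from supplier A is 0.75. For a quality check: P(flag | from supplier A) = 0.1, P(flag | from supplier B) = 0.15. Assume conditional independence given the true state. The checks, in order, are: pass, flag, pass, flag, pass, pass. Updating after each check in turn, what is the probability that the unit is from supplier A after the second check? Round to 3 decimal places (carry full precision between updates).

Apply Bayes' rule sequentially, carrying P(supplier A) forward.
After 'pass': P(supplier A) = 0.9·0.7500 / (0.9·0.7500 + 0.85·0.2500) ≈ 0.7606
After 'flag': P(supplier A) = 0.1·0.7606 / (0.1·0.7606 + 0.15·0.2394) ≈ 0.6792

0.679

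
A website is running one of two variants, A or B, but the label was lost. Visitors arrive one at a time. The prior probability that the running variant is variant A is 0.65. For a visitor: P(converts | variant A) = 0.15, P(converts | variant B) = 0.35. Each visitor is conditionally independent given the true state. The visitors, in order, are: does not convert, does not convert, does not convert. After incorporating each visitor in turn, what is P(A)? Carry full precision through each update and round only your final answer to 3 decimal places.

Each posterior becomes the prior for the next update.
After 'does not convert': P(A) = 0.85·0.6500 / (0.85·0.6500 + 0.65·0.3500) ≈ 0.7083
After 'does not convert': P(A) = 0.85·0.7083 / (0.85·0.7083 + 0.65·0.2917) ≈ 0.7605
After 'does not convert': P(A) = 0.85·0.7605 / (0.85·0.7605 + 0.65·0.2395) ≈ 0.8059

0.806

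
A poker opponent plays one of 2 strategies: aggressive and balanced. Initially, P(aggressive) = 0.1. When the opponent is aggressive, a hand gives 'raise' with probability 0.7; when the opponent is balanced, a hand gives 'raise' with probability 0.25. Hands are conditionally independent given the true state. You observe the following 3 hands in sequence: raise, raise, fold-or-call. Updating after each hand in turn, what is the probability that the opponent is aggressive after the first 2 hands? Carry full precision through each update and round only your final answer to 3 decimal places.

After 'raise': P(aggressive) = 0.7·0.1000 / (0.7·0.1000 + 0.25·0.9000) ≈ 0.2373
After 'raise': P(aggressive) = 0.7·0.2373 / (0.7·0.2373 + 0.25·0.7627) ≈ 0.4656

0.466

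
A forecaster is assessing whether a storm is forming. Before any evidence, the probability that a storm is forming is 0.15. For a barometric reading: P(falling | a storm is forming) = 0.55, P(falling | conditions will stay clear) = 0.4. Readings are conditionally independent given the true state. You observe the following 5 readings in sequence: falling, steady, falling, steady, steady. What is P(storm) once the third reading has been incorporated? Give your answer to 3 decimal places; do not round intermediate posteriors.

After 'falling': P(storm) = 0.55·0.1500 / (0.55·0.1500 + 0.4·0.8500) ≈ 0.1953
After 'steady': P(storm) = 0.45·0.1953 / (0.45·0.1953 + 0.6·0.8047) ≈ 0.1540
After 'falling': P(storm) = 0.55·0.1540 / (0.55·0.1540 + 0.4·0.8460) ≈ 0.2001

0.200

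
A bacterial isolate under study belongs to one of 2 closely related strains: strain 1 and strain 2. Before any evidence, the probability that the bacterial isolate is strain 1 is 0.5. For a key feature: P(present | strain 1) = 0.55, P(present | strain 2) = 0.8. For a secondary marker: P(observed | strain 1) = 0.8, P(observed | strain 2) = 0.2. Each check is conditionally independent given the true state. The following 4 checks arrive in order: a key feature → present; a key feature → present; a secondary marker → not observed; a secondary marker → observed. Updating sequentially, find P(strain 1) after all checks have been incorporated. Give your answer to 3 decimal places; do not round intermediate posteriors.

Apply Bayes' rule sequentially, carrying P(strain 1) forward.
After a key feature='present': P(strain 1) = 0.55·0.5000 / (0.55·0.5000 + 0.8·0.5000) ≈ 0.4074
After a key feature='present': P(strain 1) = 0.55·0.4074 / (0.55·0.4074 + 0.8·0.5926) ≈ 0.3210
After a secondary marker='not observed': P(strain 1) = 0.2·0.3210 / (0.2·0.3210 + 0.8·0.6790) ≈ 0.1057
After a secondary marker='observed': P(strain 1) = 0.8·0.1057 / (0.8·0.1057 + 0.2·0.8943) ≈ 0.3210

0.321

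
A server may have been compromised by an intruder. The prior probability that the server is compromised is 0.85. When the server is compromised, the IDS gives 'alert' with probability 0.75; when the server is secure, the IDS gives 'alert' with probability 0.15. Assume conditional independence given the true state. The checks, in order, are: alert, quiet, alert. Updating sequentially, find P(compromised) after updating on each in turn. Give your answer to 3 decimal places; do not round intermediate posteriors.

After 'alert': P(compromised) = 0.75·0.8500 / (0.75·0.8500 + 0.15·0.1500) ≈ 0.9659
After 'quiet': P(compromised) = 0.25·0.9659 / (0.25·0.9659 + 0.85·0.0341) ≈ 0.8929
After 'alert': P(compromised) = 0.75·0.8929 / (0.75·0.8929 + 0.15·0.1071) ≈ 0.9766

0.977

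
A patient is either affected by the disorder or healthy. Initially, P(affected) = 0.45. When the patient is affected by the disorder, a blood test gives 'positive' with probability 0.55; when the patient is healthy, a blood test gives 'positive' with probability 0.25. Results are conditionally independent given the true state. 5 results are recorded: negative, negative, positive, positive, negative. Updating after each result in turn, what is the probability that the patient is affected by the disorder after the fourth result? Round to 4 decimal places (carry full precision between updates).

After 'negative': P(affected) = 0.45·0.4500 / (0.45·0.4500 + 0.75·0.5500) ≈ 0.3293
After 'negative': P(affected) = 0.45·0.3293 / (0.45·0.3293 + 0.75·0.6707) ≈ 0.2275
After 'positive': P(affected) = 0.55·0.2275 / (0.55·0.2275 + 0.25·0.7725) ≈ 0.3932
After 'positive': P(affected) = 0.55·0.3932 / (0.55·0.3932 + 0.25·0.6068) ≈ 0.5877

0.5877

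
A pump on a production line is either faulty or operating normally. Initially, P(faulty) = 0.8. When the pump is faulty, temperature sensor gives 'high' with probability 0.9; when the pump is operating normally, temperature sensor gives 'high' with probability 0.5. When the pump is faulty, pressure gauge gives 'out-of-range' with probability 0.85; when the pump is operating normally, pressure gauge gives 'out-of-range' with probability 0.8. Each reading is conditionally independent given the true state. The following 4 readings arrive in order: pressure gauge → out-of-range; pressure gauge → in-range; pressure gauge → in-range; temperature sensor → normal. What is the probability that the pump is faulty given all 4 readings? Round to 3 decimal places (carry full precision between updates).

0.323

After pressure gauge='out-of-range': P(faulty) = 0.85·0.8000 / (0.85·0.8000 + 0.8·0.2000) ≈ 0.8095
After pressure gauge='in-range': P(faulty) = 0.15·0.8095 / (0.15·0.8095 + 0.2·0.1905) ≈ 0.7612
After pressure gauge='in-range': P(faulty) = 0.15·0.7612 / (0.15·0.7612 + 0.2·0.2388) ≈ 0.7051
After temperature sensor='normal': P(faulty) = 0.1·0.7051 / (0.1·0.7051 + 0.5·0.2949) ≈ 0.3235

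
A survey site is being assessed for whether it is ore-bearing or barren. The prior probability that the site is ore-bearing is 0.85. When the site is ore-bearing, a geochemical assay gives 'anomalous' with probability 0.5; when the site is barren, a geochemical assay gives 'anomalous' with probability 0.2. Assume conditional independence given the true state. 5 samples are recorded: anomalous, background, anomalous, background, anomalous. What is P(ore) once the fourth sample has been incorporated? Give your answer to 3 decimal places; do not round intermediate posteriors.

0.933

After 'anomalous': P(ore) = 0.5·0.8500 / (0.5·0.8500 + 0.2·0.1500) ≈ 0.9341
After 'background': P(ore) = 0.5·0.9341 / (0.5·0.9341 + 0.8·0.0659) ≈ 0.8985
After 'anomalous': P(ore) = 0.5·0.8985 / (0.5·0.8985 + 0.2·0.1015) ≈ 0.9568
After 'background': P(ore) = 0.5·0.9568 / (0.5·0.9568 + 0.8·0.0432) ≈ 0.9326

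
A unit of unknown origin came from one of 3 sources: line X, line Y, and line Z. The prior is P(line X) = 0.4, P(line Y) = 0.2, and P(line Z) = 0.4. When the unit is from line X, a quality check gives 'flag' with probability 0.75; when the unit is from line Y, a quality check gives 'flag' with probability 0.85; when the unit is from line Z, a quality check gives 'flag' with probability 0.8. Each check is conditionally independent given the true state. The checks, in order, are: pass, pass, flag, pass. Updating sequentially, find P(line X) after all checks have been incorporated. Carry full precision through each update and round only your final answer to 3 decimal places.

0.599

After 'pass': normaliser = 0.25·0.4000 + 0.15·0.2000 + 0.2·0.4000; P(line X) ≈ 0.4762, P(line Y) ≈ 0.1429, P(line Z) ≈ 0.3810
After 'pass': normaliser = 0.25·0.4762 + 0.15·0.1429 + 0.2·0.3810; P(line X) ≈ 0.5495, P(line Y) ≈ 0.0989, P(line Z) ≈ 0.3516
After 'flag': normaliser = 0.75·0.5495 + 0.85·0.0989 + 0.8·0.3516; P(line X) ≈ 0.5300, P(line Y) ≈ 0.1081, P(line Z) ≈ 0.3618
After 'pass': normaliser = 0.25·0.5300 + 0.15·0.1081 + 0.2·0.3618; P(line X) ≈ 0.5993, P(line Y) ≈ 0.0734, P(line Z) ≈ 0.3273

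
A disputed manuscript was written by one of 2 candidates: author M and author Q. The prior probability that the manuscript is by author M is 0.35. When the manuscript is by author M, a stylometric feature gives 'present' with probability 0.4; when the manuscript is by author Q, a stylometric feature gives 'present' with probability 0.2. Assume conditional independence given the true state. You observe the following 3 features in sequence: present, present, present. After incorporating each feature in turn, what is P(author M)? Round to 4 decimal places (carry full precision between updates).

0.8116

After 'present': P(author M) = 0.4·0.3500 / (0.4·0.3500 + 0.2·0.6500) ≈ 0.5185
After 'present': P(author M) = 0.4·0.5185 / (0.4·0.5185 + 0.2·0.4815) ≈ 0.6829
After 'present': P(author M) = 0.4·0.6829 / (0.4·0.6829 + 0.2·0.3171) ≈ 0.8116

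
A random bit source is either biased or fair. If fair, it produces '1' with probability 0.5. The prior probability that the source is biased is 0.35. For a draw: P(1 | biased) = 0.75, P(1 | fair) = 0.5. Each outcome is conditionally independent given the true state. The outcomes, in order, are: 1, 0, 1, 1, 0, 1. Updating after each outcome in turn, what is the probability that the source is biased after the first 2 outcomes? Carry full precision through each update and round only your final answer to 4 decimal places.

0.2877

Each posterior becomes the prior for the next update.
After '1': P(biased) = 0.75·0.3500 / (0.75·0.3500 + 0.5·0.6500) ≈ 0.4468
After '0': P(biased) = 0.25·0.4468 / (0.25·0.4468 + 0.5·0.5532) ≈ 0.2877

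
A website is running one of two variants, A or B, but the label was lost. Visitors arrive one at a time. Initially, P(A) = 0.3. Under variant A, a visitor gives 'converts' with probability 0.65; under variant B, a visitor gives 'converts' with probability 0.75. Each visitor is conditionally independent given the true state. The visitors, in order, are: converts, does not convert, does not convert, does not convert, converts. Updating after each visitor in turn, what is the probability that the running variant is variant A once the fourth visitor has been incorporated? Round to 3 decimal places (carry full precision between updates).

Each posterior becomes the prior for the next update.
After 'converts': P(A) = 0.65·0.3000 / (0.65·0.3000 + 0.75·0.7000) ≈ 0.2708
After 'does not convert': P(A) = 0.35·0.2708 / (0.35·0.2708 + 0.25·0.7292) ≈ 0.3421
After 'does not convert': P(A) = 0.35·0.3421 / (0.35·0.3421 + 0.25·0.6579) ≈ 0.4213
After 'does not convert': P(A) = 0.35·0.4213 / (0.35·0.4213 + 0.25·0.5787) ≈ 0.5048

0.505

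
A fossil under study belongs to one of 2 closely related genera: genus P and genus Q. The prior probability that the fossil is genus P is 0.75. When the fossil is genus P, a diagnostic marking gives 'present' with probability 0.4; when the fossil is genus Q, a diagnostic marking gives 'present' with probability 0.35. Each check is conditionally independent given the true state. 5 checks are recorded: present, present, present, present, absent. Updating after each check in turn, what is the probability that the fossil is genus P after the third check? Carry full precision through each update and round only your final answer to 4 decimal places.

After 'present': P(genus P) = 0.4·0.7500 / (0.4·0.7500 + 0.35·0.2500) ≈ 0.7742
After 'present': P(genus P) = 0.4·0.7742 / (0.4·0.7742 + 0.35·0.2258) ≈ 0.7967
After 'present': P(genus P) = 0.4·0.7967 / (0.4·0.7967 + 0.35·0.2033) ≈ 0.8175

0.8175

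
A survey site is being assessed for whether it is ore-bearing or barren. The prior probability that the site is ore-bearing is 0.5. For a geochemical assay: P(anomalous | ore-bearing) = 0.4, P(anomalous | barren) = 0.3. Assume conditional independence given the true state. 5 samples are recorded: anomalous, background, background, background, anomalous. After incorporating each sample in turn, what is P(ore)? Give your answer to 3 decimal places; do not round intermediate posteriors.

0.528

Each posterior becomes the prior for the next update.
After 'anomalous': P(ore) = 0.4·0.5000 / (0.4·0.5000 + 0.3·0.5000) ≈ 0.5714
After 'background': P(ore) = 0.6·0.5714 / (0.6·0.5714 + 0.7·0.4286) ≈ 0.5333
After 'background': P(ore) = 0.6·0.5333 / (0.6·0.5333 + 0.7·0.4667) ≈ 0.4948
After 'background': P(ore) = 0.6·0.4948 / (0.6·0.4948 + 0.7·0.5052) ≈ 0.4564
After 'anomalous': P(ore) = 0.4·0.4564 / (0.4·0.4564 + 0.3·0.5436) ≈ 0.5282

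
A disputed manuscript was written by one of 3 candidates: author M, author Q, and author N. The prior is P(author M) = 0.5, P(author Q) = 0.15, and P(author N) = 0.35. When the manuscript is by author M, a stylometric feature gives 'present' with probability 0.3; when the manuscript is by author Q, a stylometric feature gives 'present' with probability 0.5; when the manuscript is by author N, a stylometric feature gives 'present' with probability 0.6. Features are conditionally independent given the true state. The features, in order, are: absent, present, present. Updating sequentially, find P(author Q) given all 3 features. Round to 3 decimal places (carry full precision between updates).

0.186

After 'absent': normaliser = 0.7·0.5000 + 0.5·0.1500 + 0.4·0.3500; P(author M) ≈ 0.6195, P(author Q) ≈ 0.1327, P(author N) ≈ 0.2478
After 'present': normaliser = 0.3·0.6195 + 0.5·0.1327 + 0.6·0.2478; P(author M) ≈ 0.4636, P(author Q) ≈ 0.1656, P(author N) ≈ 0.3709
After 'present': normaliser = 0.3·0.4636 + 0.5·0.1656 + 0.6·0.3709; P(author M) ≈ 0.3130, P(author Q) ≈ 0.1863, P(author N) ≈ 0.5007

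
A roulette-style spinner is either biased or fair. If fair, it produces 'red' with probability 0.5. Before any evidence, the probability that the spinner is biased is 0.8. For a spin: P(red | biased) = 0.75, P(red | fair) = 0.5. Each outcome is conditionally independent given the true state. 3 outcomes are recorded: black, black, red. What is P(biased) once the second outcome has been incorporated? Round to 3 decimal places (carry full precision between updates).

0.500

After 'black': P(biased) = 0.25·0.8000 / (0.25·0.8000 + 0.5·0.2000) ≈ 0.6667
After 'black': P(biased) = 0.25·0.6667 / (0.25·0.6667 + 0.5·0.3333) ≈ 0.5000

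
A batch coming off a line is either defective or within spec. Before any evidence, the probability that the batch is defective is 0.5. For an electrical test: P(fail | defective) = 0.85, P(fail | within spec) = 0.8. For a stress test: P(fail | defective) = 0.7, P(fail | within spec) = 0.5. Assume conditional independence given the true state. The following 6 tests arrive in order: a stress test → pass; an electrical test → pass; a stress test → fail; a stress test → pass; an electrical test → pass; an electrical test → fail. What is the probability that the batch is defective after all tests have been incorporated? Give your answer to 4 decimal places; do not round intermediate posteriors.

0.2315

After a stress test='pass': P(defective) = 0.3·0.5000 / (0.3·0.5000 + 0.5·0.5000) ≈ 0.3750
After an electrical test='pass': P(defective) = 0.15·0.3750 / (0.15·0.3750 + 0.2·0.6250) ≈ 0.3103
After a stress test='fail': P(defective) = 0.7·0.3103 / (0.7·0.3103 + 0.5·0.6897) ≈ 0.3865
After a stress test='pass': P(defective) = 0.3·0.3865 / (0.3·0.3865 + 0.5·0.6135) ≈ 0.2743
After an electrical test='pass': P(defective) = 0.15·0.2743 / (0.15·0.2743 + 0.2·0.7257) ≈ 0.2209
After an electrical test='fail': P(defective) = 0.85·0.2209 / (0.85·0.2209 + 0.8·0.7791) ≈ 0.2315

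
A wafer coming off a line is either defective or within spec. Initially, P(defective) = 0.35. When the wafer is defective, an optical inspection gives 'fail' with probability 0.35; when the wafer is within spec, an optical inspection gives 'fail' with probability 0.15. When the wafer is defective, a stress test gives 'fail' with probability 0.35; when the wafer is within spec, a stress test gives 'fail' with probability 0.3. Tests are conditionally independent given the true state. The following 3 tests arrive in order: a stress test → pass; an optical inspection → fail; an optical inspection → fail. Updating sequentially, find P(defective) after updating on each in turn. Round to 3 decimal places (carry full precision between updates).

0.731

Each posterior becomes the prior for the next update.
After a stress test='pass': P(defective) = 0.65·0.3500 / (0.65·0.3500 + 0.7·0.6500) ≈ 0.3333
After an optical inspection='fail': P(defective) = 0.35·0.3333 / (0.35·0.3333 + 0.15·0.6667) ≈ 0.5385
After an optical inspection='fail': P(defective) = 0.35·0.5385 / (0.35·0.5385 + 0.15·0.4615) ≈ 0.7313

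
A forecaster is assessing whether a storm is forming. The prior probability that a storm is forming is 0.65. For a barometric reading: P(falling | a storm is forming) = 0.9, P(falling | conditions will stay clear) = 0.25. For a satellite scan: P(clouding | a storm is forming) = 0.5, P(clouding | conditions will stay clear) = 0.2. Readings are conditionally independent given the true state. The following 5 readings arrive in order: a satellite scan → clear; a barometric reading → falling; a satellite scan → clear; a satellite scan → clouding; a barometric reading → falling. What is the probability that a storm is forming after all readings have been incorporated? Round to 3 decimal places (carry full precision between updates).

0.959

After a satellite scan='clear': P(storm) = 0.5·0.6500 / (0.5·0.6500 + 0.8·0.3500) ≈ 0.5372
After a barometric reading='falling': P(storm) = 0.9·0.5372 / (0.9·0.5372 + 0.25·0.4628) ≈ 0.8069
After a satellite scan='clear': P(storm) = 0.5·0.8069 / (0.5·0.8069 + 0.8·0.1931) ≈ 0.7231
After a satellite scan='clouding': P(storm) = 0.5·0.7231 / (0.5·0.7231 + 0.2·0.2769) ≈ 0.8672
After a barometric reading='falling': P(storm) = 0.9·0.8672 / (0.9·0.8672 + 0.25·0.1328) ≈ 0.9592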